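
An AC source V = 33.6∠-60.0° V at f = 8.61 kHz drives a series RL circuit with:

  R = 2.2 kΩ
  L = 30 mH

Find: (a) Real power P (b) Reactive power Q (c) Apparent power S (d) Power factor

Step 1 — Angular frequency: ω = 2π·f = 2π·8610 = 5.41e+04 rad/s.
Step 2 — Component impedances:
  R: Z = R = 2200 Ω
  L: Z = jωL = j·5.41e+04·0.03 = 0 + j1623 Ω
Step 3 — Series combination: Z_total = R + L = 2200 + j1623 Ω = 2734∠36.4° Ω.
Step 4 — Source phasor: V = 33.6∠-60.0° V = 16.8 - j29.1 V.
Step 5 — Current: I = V / Z = -0.001373 - j0.01221 A = 0.01229∠-96.4° A.
Step 6 — Complex power: S = V·I* = 0.3323 + j0.2452 VA.
Step 7 — Real power: P = Re(S) = 0.3323 W.
Step 8 — Reactive power: Q = Im(S) = 0.2452 VAR.
Step 9 — Apparent power: |S| = 0.413 VA.
Step 10 — Power factor: PF = P/|S| = 0.8047 (lagging).

(a) P = 0.3323 W  (b) Q = 0.2452 VAR  (c) S = 0.413 VA  (d) PF = 0.8047 (lagging)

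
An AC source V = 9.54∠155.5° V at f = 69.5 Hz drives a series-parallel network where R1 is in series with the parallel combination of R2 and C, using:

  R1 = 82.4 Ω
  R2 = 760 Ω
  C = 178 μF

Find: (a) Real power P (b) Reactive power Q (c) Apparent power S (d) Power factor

Step 1 — Angular frequency: ω = 2π·f = 2π·69.5 = 436.7 rad/s.
Step 2 — Component impedances:
  R1: Z = R = 82.4 Ω
  R2: Z = R = 760 Ω
  C: Z = 1/(jωC) = -j/(ω·C) = 0 - j12.87 Ω
Step 3 — Parallel branch: R2 || C = 1/(1/R2 + 1/C) = 0.2177 - j12.86 Ω.
Step 4 — Series with R1: Z_total = R1 + (R2 || C) = 82.62 - j12.86 Ω = 83.61∠-8.8° Ω.
Step 5 — Source phasor: V = 9.54∠155.5° V = -8.681 + j3.956 V.
Step 6 — Current: I = V / Z = -0.1099 + j0.03078 A = 0.1141∠164.3° A.
Step 7 — Complex power: S = V·I* = 1.076 - j0.1674 VA.
Step 8 — Real power: P = Re(S) = 1.076 W.
Step 9 — Reactive power: Q = Im(S) = -0.1674 VAR.
Step 10 — Apparent power: |S| = 1.088 VA.
Step 11 — Power factor: PF = P/|S| = 0.9881 (leading).

(a) P = 1.076 W  (b) Q = -0.1674 VAR  (c) S = 1.088 VA  (d) PF = 0.9881 (leading)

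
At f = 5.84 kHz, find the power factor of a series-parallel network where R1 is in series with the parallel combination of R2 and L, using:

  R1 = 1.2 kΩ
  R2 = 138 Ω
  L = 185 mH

Step 1 — Angular frequency: ω = 2π·f = 2π·5840 = 3.669e+04 rad/s.
Step 2 — Component impedances:
  R1: Z = R = 1200 Ω
  R2: Z = R = 138 Ω
  L: Z = jωL = j·3.669e+04·0.185 = 0 + j6788 Ω
Step 3 — Parallel branch: R2 || L = 1/(1/R2 + 1/L) = 137.9 + j2.804 Ω.
Step 4 — Series with R1: Z_total = R1 + (R2 || L) = 1338 + j2.804 Ω = 1338∠0.1° Ω.
Step 5 — Power factor: PF = cos(φ) = Re(Z)/|Z| = 1338/1338 = 1.
Step 6 — Type: Im(Z) = 2.804 ⇒ lagging (phase φ = 0.1°).

PF = 1 (lagging, φ = 0.1°)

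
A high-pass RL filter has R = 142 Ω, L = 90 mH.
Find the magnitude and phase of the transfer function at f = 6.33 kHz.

Step 1 — Angular frequency: ω = 2π·6330 = 3.977e+04 rad/s.
Step 2 — Transfer function: H(jω) = jωL/(R + jωL).
Step 3 — Numerator jωL = j·3580; denominator R + jωL = 142 + j3580.
Step 4 — H = 0.9984 + j0.03961.
Step 5 — Magnitude: |H| = 0.9992 (-0.0 dB); phase: φ = 2.3°.

|H| = 0.9992 (-0.0 dB), φ = 2.3°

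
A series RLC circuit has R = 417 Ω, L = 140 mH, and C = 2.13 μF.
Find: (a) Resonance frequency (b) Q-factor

Step 1 — Resonance condition Im(Z)=0 gives ω₀ = 1/√(LC).
Step 2 — ω₀ = 1/√(0.14·2.13e-06) = 1831 rad/s.
Step 3 — f₀ = ω₀/(2π) = 291.5 Hz.
Step 4 — Series Q: Q = ω₀L/R = 1831·0.14/417 = 0.6148.

(a) f₀ = 291.5 Hz  (b) Q = 0.6148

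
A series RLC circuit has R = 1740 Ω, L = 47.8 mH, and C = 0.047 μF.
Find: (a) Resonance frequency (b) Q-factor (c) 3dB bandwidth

Step 1 — Resonance condition Im(Z)=0 gives ω₀ = 1/√(LC).
Step 2 — ω₀ = 1/√(0.0478·4.7e-08) = 2.11e+04 rad/s.
Step 3 — f₀ = ω₀/(2π) = 3358 Hz.
Step 4 — Series Q: Q = ω₀L/R = 2.11e+04·0.0478/1740 = 0.5796.
Step 5 — 3dB bandwidth: Δω = ω₀/Q = 3.64e+04 rad/s; BW = Δω/(2π) = 5794 Hz.

(a) f₀ = 3358 Hz  (b) Q = 0.5796  (c) BW = 5794 Hz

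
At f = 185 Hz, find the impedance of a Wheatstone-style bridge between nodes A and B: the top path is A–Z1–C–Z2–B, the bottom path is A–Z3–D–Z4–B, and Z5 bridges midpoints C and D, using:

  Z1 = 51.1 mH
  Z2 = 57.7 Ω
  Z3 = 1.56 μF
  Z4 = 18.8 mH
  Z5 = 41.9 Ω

Step 1 — Angular frequency: ω = 2π·f = 2π·185 = 1162 rad/s.
Step 2 — Component impedances:
  Z1: Z = jωL = j·1162·0.0511 = 0 + j59.4 Ω
  Z2: Z = R = 57.7 Ω
  Z3: Z = 1/(jωC) = -j/(ω·C) = 0 - j551.5 Ω
  Z4: Z = jωL = j·1162·0.0188 = 0 + j21.85 Ω
  Z5: Z = R = 41.9 Ω
Step 3 — Bridge requires nodal analysis (the Z5 bridge couples midpoints C and D, so the two paths cannot be reduced to a simple series/parallel combination). Setting node B to ground and injecting 1 A at node A, the 3-node admittance system at A, C, D solves to V_A = Z_AB = 31.2 + j71.06 Ω = 77.61∠66.3° Ω.

Z = 31.2 + j71.06 Ω = 77.61∠66.3° Ω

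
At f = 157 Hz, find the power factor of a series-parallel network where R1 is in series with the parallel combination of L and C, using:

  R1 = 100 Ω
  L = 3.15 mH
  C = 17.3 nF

Step 1 — Angular frequency: ω = 2π·f = 2π·157 = 986.5 rad/s.
Step 2 — Component impedances:
  R1: Z = R = 100 Ω
  L: Z = jωL = j·986.5·0.00315 = 0 + j3.107 Ω
  C: Z = 1/(jωC) = -j/(ω·C) = 0 - j5.86e+04 Ω
Step 3 — Parallel branch: L || C = 1/(1/L + 1/C) = 0 + j3.108 Ω.
Step 4 — Series with R1: Z_total = R1 + (L || C) = 100 + j3.108 Ω = 100∠1.8° Ω.
Step 5 — Power factor: PF = cos(φ) = Re(Z)/|Z| = 100/100.05 = 0.9995.
Step 6 — Type: Im(Z) = 3.108 ⇒ lagging (phase φ = 1.8°).

PF = 0.9995 (lagging, φ = 1.8°)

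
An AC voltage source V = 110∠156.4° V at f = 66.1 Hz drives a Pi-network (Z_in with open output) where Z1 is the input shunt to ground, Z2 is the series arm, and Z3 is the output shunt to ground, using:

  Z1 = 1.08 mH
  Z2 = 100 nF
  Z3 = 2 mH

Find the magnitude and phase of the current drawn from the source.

Step 1 — Angular frequency: ω = 2π·f = 2π·66.1 = 415.3 rad/s.
Step 2 — Component impedances:
  Z1: Z = jωL = j·415.3·0.00108 = 0 + j0.4485 Ω
  Z2: Z = 1/(jωC) = -j/(ω·C) = 0 - j2.408e+04 Ω
  Z3: Z = jωL = j·415.3·0.002 = 0 + j0.8306 Ω
Step 3 — With open output, the series arm Z2 and the output shunt Z3 appear in series to ground: Z2 + Z3 = 0 - j2.408e+04 Ω.
Step 4 — Parallel with input shunt Z1: Z_in = Z1 || (Z2 + Z3) = 0 + j0.4486 Ω = 0.4486∠90.0° Ω.
Step 5 — Source phasor: V = 110∠156.4° V = -100.8 + j44.04 V.
Step 6 — Ohm's law: I = V / Z_total = (-100.8 + j44.04) / (0 + j0.4486) = 98.18 + j224.7 A.
Step 7 — Convert to polar: |I| = 245.2 A, ∠I = 66.4°.

I = 245.2∠66.4° A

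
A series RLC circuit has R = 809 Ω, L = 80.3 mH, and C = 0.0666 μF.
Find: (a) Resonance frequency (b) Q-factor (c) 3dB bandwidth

Step 1 — Resonance: ω₀ = 1/√(LC) = 1/√(0.0803·6.66e-08) = 1.367e+04 rad/s.
Step 2 — f₀ = ω₀/(2π) = 2176 Hz.
Step 3 — Series Q: Q = ω₀L/R = 1.367e+04·0.0803/809 = 1.357.
Step 4 — Bandwidth: Δω = ω₀/Q = 1.007e+04 rad/s; BW = Δω/(2π) = 1603 Hz.

(a) f₀ = 2176 Hz  (b) Q = 1.357  (c) BW = 1603 Hz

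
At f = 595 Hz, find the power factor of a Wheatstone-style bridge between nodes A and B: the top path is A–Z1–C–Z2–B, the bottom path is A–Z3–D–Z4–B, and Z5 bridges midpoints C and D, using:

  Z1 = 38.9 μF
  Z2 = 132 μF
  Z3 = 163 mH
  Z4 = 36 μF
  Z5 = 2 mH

Step 1 — Angular frequency: ω = 2π·f = 2π·595 = 3738 rad/s.
Step 2 — Component impedances:
  Z1: Z = 1/(jωC) = -j/(ω·C) = 0 - j6.876 Ω
  Z2: Z = 1/(jωC) = -j/(ω·C) = 0 - j2.026 Ω
  Z3: Z = jωL = j·3738·0.163 = 0 + j609.4 Ω
  Z4: Z = 1/(jωC) = -j/(ω·C) = 0 - j7.43 Ω
  Z5: Z = jωL = j·3738·0.002 = 0 + j7.477 Ω
Step 3 — Bridge requires nodal analysis (the Z5 bridge couples midpoints C and D, so the two paths cannot be reduced to a simple series/parallel combination). Setting node B to ground and injecting 1 A at node A, the 3-node admittance system at A, C, D solves to V_A = Z_AB = 0 - j6.829 Ω = 6.829∠-90.0° Ω.
Step 4 — Power factor: PF = cos(φ) = Re(Z)/|Z| = -0/6.829 = -0.
Step 5 — Type: Im(Z) = -6.829 ⇒ leading (phase φ = -90.0°).

PF = -0 (leading, φ = -90.0°)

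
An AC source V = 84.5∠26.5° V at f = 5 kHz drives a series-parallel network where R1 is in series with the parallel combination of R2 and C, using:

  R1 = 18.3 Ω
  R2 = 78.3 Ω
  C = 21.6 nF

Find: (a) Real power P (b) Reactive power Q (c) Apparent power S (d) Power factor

Step 1 — Angular frequency: ω = 2π·f = 2π·5000 = 3.142e+04 rad/s.
Step 2 — Component impedances:
  R1: Z = R = 18.3 Ω
  R2: Z = R = 78.3 Ω
  C: Z = 1/(jωC) = -j/(ω·C) = 0 - j1474 Ω
Step 3 — Parallel branch: R2 || C = 1/(1/R2 + 1/C) = 78.08 - j4.149 Ω.
Step 4 — Series with R1: Z_total = R1 + (R2 || C) = 96.38 - j4.149 Ω = 96.47∠-2.5° Ω.
Step 5 — Source phasor: V = 84.5∠26.5° V = 75.62 + j37.7 V.
Step 6 — Current: I = V / Z = 0.7664 + j0.4242 A = 0.8759∠29.0° A.
Step 7 — Complex power: S = V·I* = 73.95 - j3.183 VA.
Step 8 — Real power: P = Re(S) = 73.95 W.
Step 9 — Reactive power: Q = Im(S) = -3.183 VAR.
Step 10 — Apparent power: |S| = 74.02 VA.
Step 11 — Power factor: PF = P/|S| = 0.9991 (leading).

(a) P = 73.95 W  (b) Q = -3.183 VAR  (c) S = 74.02 VA  (d) PF = 0.9991 (leading)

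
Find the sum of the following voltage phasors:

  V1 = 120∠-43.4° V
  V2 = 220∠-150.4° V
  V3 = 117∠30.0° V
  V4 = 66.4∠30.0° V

Step 1 — Convert each phasor to rectangular form:
  V1 = 120·(cos(-43.4°) + j·sin(-43.4°)) = 87.19 - j82.45 V
  V2 = 220·(cos(-150.4°) + j·sin(-150.4°)) = -191.3 - j108.7 V
  V3 = 117·(cos(30.0°) + j·sin(30.0°)) = 101.3 + j58.5 V
  V4 = 66.4·(cos(30.0°) + j·sin(30.0°)) = 57.5 + j33.2 V
Step 2 — Sum components: V_total = 54.73 - j99.42 V.
Step 3 — Convert to polar: |V_total| = 113.5 V, ∠V_total = -61.2°.

V_total = 113.5∠-61.2° V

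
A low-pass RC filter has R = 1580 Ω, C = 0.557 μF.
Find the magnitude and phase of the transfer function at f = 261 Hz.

Step 1 — Angular frequency: ω = 2π·261 = 1640 rad/s.
Step 2 — Transfer function: H(jω) = 1/(1 + jωRC).
Step 3 — Denominator: 1 + jωRC = 1 + j·1640·1580·5.57e-07 = 1 + j1.443.
Step 4 — H = 0.3244 - j0.4681.
Step 5 — Magnitude: |H| = 0.5695 (-4.9 dB); phase: φ = -55.3°.

|H| = 0.5695 (-4.9 dB), φ = -55.3°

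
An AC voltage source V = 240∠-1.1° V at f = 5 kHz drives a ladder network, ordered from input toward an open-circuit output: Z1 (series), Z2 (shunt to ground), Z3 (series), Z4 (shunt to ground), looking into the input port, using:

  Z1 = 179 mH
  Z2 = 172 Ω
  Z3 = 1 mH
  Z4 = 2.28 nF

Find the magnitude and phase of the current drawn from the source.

Step 1 — Angular frequency: ω = 2π·f = 2π·5000 = 3.142e+04 rad/s.
Step 2 — Component impedances:
  Z1: Z = jωL = j·3.142e+04·0.179 = 0 + j5623 Ω
  Z2: Z = R = 172 Ω
  Z3: Z = jωL = j·3.142e+04·0.001 = 0 + j31.42 Ω
  Z4: Z = 1/(jωC) = -j/(ω·C) = 0 - j1.396e+04 Ω
Step 3 — Ladder network (open output): work backward from the far end, alternating series and parallel combinations. Z_in = 172 + j5621 Ω = 5624∠88.2° Ω.
Step 4 — Source phasor: V = 240∠-1.1° V = 240 - j4.607 V.
Step 5 — Ohm's law: I = V / Z_total = (240 - j4.607) / (172 + j5621) = 0.0004858 - j0.04267 A.
Step 6 — Convert to polar: |I| = 0.04267 A, ∠I = -89.3°.

I = 0.04267∠-89.3° A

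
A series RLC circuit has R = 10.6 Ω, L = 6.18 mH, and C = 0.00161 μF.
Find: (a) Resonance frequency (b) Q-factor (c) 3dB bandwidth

Step 1 — Resonance: ω₀ = 1/√(LC) = 1/√(0.00618·1.61e-09) = 3.17e+05 rad/s.
Step 2 — f₀ = ω₀/(2π) = 5.046e+04 Hz.
Step 3 — Series Q: Q = ω₀L/R = 3.17e+05·0.00618/10.6 = 184.8.
Step 4 — Bandwidth: Δω = ω₀/Q = 1715 rad/s; BW = Δω/(2π) = 273 Hz.

(a) f₀ = 5.046e+04 Hz  (b) Q = 184.8  (c) BW = 273 Hz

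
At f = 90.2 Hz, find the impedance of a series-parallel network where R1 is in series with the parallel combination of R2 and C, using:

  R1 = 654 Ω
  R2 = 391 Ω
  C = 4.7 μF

Step 1 — Angular frequency: ω = 2π·f = 2π·90.2 = 566.7 rad/s.
Step 2 — Component impedances:
  R1: Z = R = 654 Ω
  R2: Z = R = 391 Ω
  C: Z = 1/(jωC) = -j/(ω·C) = 0 - j375.4 Ω
Step 3 — Parallel branch: R2 || C = 1/(1/R2 + 1/C) = 187.6 - j195.3 Ω.
Step 4 — Series with R1: Z_total = R1 + (R2 || C) = 841.6 - j195.3 Ω = 863.9∠-13.1° Ω.

Z = 841.6 - j195.3 Ω = 863.9∠-13.1° Ω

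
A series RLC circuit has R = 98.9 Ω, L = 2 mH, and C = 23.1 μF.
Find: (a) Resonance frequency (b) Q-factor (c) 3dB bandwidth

Step 1 — Resonance: ω₀ = 1/√(LC) = 1/√(0.002·2.31e-05) = 4652 rad/s.
Step 2 — f₀ = ω₀/(2π) = 740.5 Hz.
Step 3 — Series Q: Q = ω₀L/R = 4652·0.002/98.9 = 0.09408.
Step 4 — Bandwidth: Δω = ω₀/Q = 4.945e+04 rad/s; BW = Δω/(2π) = 7870 Hz.

(a) f₀ = 740.5 Hz  (b) Q = 0.09408  (c) BW = 7870 Hz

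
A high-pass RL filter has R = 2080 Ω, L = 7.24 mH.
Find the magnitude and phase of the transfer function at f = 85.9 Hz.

Step 1 — Angular frequency: ω = 2π·85.9 = 539.7 rad/s.
Step 2 — Transfer function: H(jω) = jωL/(R + jωL).
Step 3 — Numerator jωL = j·3.908; denominator R + jωL = 2080 + j3.908.
Step 4 — H = 3.529e-06 + j0.001879.
Step 5 — Magnitude: |H| = 0.001879 (-54.5 dB); phase: φ = 89.9°.

|H| = 0.001879 (-54.5 dB), φ = 89.9°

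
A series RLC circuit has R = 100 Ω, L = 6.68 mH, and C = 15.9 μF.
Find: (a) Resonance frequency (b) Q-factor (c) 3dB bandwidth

Step 1 — Resonance: ω₀ = 1/√(LC) = 1/√(0.00668·1.59e-05) = 3068 rad/s.
Step 2 — f₀ = ω₀/(2π) = 488.4 Hz.
Step 3 — Series Q: Q = ω₀L/R = 3068·0.00668/100 = 0.205.
Step 4 — Bandwidth: Δω = ω₀/Q = 1.497e+04 rad/s; BW = Δω/(2π) = 2383 Hz.

(a) f₀ = 488.4 Hz  (b) Q = 0.205  (c) BW = 2383 Hz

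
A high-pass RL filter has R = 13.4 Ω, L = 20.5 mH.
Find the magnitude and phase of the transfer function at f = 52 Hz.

Step 1 — Angular frequency: ω = 2π·52 = 326.7 rad/s.
Step 2 — Transfer function: H(jω) = jωL/(R + jωL).
Step 3 — Numerator jωL = j·6.698; denominator R + jωL = 13.4 + j6.698.
Step 4 — H = 0.1999 + j0.3999.
Step 5 — Magnitude: |H| = 0.4471 (-7.0 dB); phase: φ = 63.4°.

|H| = 0.4471 (-7.0 dB), φ = 63.4°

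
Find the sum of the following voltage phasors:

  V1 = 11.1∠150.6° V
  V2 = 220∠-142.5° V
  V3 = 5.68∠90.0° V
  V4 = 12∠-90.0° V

Step 1 — Convert each phasor to rectangular form:
  V1 = 11.1·(cos(150.6°) + j·sin(150.6°)) = -9.67 + j5.449 V
  V2 = 220·(cos(-142.5°) + j·sin(-142.5°)) = -174.5 - j133.9 V
  V3 = 5.68·(cos(90.0°) + j·sin(90.0°)) = 0 + j5.68 V
  V4 = 12·(cos(-90.0°) + j·sin(-90.0°)) = 0 - j12 V
Step 2 — Sum components: V_total = -184.2 - j134.8 V.
Step 3 — Convert to polar: |V_total| = 228.3 V, ∠V_total = -143.8°.

V_total = 228.3∠-143.8° V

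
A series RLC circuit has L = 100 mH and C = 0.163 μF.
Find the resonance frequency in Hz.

Step 1 — Resonance condition Im(Z)=0 gives ω₀ = 1/√(LC).
Step 2 — ω₀ = 1/√(0.1·1.63e-07) = 7833 rad/s.
Step 3 — f₀ = ω₀/(2π) = 1247 Hz.

f₀ = 1247 Hz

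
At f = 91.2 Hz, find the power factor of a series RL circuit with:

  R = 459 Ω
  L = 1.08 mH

Step 1 — Angular frequency: ω = 2π·f = 2π·91.2 = 573 rad/s.
Step 2 — Component impedances:
  R: Z = R = 459 Ω
  L: Z = jωL = j·573·0.00108 = 0 + j0.6189 Ω
Step 3 — Series combination: Z_total = R + L = 459 + j0.6189 Ω = 459∠0.1° Ω.
Step 4 — Power factor: PF = cos(φ) = Re(Z)/|Z| = 459/459 = 1.
Step 5 — Type: Im(Z) = 0.6189 ⇒ lagging (phase φ = 0.1°).

PF = 1 (lagging, φ = 0.1°)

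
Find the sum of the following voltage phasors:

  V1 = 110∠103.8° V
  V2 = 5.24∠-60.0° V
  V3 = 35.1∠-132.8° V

Step 1 — Convert each phasor to rectangular form:
  V1 = 110·(cos(103.8°) + j·sin(103.8°)) = -26.24 + j106.8 V
  V2 = 5.24·(cos(-60.0°) + j·sin(-60.0°)) = 2.62 - j4.538 V
  V3 = 35.1·(cos(-132.8°) + j·sin(-132.8°)) = -23.85 - j25.75 V
Step 2 — Sum components: V_total = -47.47 + j76.53 V.
Step 3 — Convert to polar: |V_total| = 90.06 V, ∠V_total = 121.8°.

V_total = 90.06∠121.8° V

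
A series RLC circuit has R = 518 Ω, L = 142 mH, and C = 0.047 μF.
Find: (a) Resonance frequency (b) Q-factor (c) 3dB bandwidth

Step 1 — Resonance: ω₀ = 1/√(LC) = 1/√(0.142·4.7e-08) = 1.224e+04 rad/s.
Step 2 — f₀ = ω₀/(2π) = 1948 Hz.
Step 3 — Series Q: Q = ω₀L/R = 1.224e+04·0.142/518 = 3.356.
Step 4 — Bandwidth: Δω = ω₀/Q = 3648 rad/s; BW = Δω/(2π) = 580.6 Hz.

(a) f₀ = 1948 Hz  (b) Q = 3.356  (c) BW = 580.6 Hz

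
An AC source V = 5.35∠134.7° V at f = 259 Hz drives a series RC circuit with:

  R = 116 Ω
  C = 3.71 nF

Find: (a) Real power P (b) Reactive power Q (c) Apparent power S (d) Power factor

Step 1 — Angular frequency: ω = 2π·f = 2π·259 = 1627 rad/s.
Step 2 — Component impedances:
  R: Z = R = 116 Ω
  C: Z = 1/(jωC) = -j/(ω·C) = 0 - j1.656e+05 Ω
Step 3 — Series combination: Z_total = R + C = 116 - j1.656e+05 Ω = 1.656e+05∠-90.0° Ω.
Step 4 — Source phasor: V = 5.35∠134.7° V = -3.763 + j3.803 V.
Step 5 — Current: I = V / Z = -2.297e-05 - j2.27e-05 A = 3.23e-05∠-135.3° A.
Step 6 — Complex power: S = V·I* = 1.21e-07 - j0.0001728 VA.
Step 7 — Real power: P = Re(S) = 1.21e-07 W.
Step 8 — Reactive power: Q = Im(S) = -0.0001728 VAR.
Step 9 — Apparent power: |S| = 0.0001728 VA.
Step 10 — Power factor: PF = P/|S| = 0.0007003 (leading).

(a) P = 1.21e-07 W  (b) Q = -0.0001728 VAR  (c) S = 0.0001728 VA  (d) PF = 0.0007003 (leading)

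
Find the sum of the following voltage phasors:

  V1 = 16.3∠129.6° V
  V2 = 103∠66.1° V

Step 1 — Convert each phasor to rectangular form:
  V1 = 16.3·(cos(129.6°) + j·sin(129.6°)) = -10.39 + j12.56 V
  V2 = 103·(cos(66.1°) + j·sin(66.1°)) = 41.73 + j94.17 V
Step 2 — Sum components: V_total = 31.34 + j106.7 V.
Step 3 — Convert to polar: |V_total| = 111.2 V, ∠V_total = 73.6°.

V_total = 111.2∠73.6° V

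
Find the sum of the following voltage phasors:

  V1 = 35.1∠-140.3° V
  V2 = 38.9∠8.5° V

Step 1 — Convert each phasor to rectangular form:
  V1 = 35.1·(cos(-140.3°) + j·sin(-140.3°)) = -27.01 - j22.42 V
  V2 = 38.9·(cos(8.5°) + j·sin(8.5°)) = 38.47 + j5.75 V
Step 2 — Sum components: V_total = 11.47 - j16.67 V.
Step 3 — Convert to polar: |V_total| = 20.23 V, ∠V_total = -55.5°.

V_total = 20.23∠-55.5° V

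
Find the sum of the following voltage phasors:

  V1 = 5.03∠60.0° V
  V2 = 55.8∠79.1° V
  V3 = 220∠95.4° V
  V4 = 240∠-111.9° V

Step 1 — Convert each phasor to rectangular form:
  V1 = 5.03·(cos(60.0°) + j·sin(60.0°)) = 2.515 + j4.356 V
  V2 = 55.8·(cos(79.1°) + j·sin(79.1°)) = 10.55 + j54.79 V
  V3 = 220·(cos(95.4°) + j·sin(95.4°)) = -20.7 + j219 V
  V4 = 240·(cos(-111.9°) + j·sin(-111.9°)) = -89.52 - j222.7 V
Step 2 — Sum components: V_total = -97.15 + j55.49 V.
Step 3 — Convert to polar: |V_total| = 111.9 V, ∠V_total = 150.3°.

V_total = 111.9∠150.3° V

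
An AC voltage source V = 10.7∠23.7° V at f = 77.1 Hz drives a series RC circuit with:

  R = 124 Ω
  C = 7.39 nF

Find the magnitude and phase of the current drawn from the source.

Step 1 — Angular frequency: ω = 2π·f = 2π·77.1 = 484.4 rad/s.
Step 2 — Component impedances:
  R: Z = R = 124 Ω
  C: Z = 1/(jωC) = -j/(ω·C) = 0 - j2.793e+05 Ω
Step 3 — Series combination: Z_total = R + C = 124 - j2.793e+05 Ω = 2.793e+05∠-90.0° Ω.
Step 4 — Source phasor: V = 10.7∠23.7° V = 9.798 + j4.301 V.
Step 5 — Ohm's law: I = V / Z_total = (9.798 + j4.301) / (124 - j2.793e+05) = -1.538e-05 + j3.508e-05 A.
Step 6 — Convert to polar: |I| = 3.831e-05 A, ∠I = 113.7°.

I = 3.831e-05∠113.7° A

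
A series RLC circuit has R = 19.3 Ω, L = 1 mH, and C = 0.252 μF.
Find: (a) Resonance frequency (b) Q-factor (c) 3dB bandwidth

Step 1 — Resonance condition Im(Z)=0 gives ω₀ = 1/√(LC).
Step 2 — ω₀ = 1/√(0.001·2.52e-07) = 6.299e+04 rad/s.
Step 3 — f₀ = ω₀/(2π) = 1.003e+04 Hz.
Step 4 — Series Q: Q = ω₀L/R = 6.299e+04·0.001/19.3 = 3.264.
Step 5 — 3dB bandwidth: Δω = ω₀/Q = 1.93e+04 rad/s; BW = Δω/(2π) = 3072 Hz.

(a) f₀ = 1.003e+04 Hz  (b) Q = 3.264  (c) BW = 3072 Hz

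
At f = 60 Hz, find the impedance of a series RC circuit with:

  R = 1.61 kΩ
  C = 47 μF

Step 1 — Angular frequency: ω = 2π·f = 2π·60 = 377 rad/s.
Step 2 — Component impedances:
  R: Z = R = 1610 Ω
  C: Z = 1/(jωC) = -j/(ω·C) = 0 - j56.44 Ω
Step 3 — Series combination: Z_total = R + C = 1610 - j56.44 Ω = 1611∠-2.0° Ω.

Z = 1610 - j56.44 Ω = 1611∠-2.0° Ω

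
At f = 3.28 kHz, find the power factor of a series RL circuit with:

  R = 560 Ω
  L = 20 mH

Step 1 — Angular frequency: ω = 2π·f = 2π·3280 = 2.061e+04 rad/s.
Step 2 — Component impedances:
  R: Z = R = 560 Ω
  L: Z = jωL = j·2.061e+04·0.02 = 0 + j412.2 Ω
Step 3 — Series combination: Z_total = R + L = 560 + j412.2 Ω = 695.3∠36.4° Ω.
Step 4 — Power factor: PF = cos(φ) = Re(Z)/|Z| = 560/695.3 = 0.8054.
Step 5 — Type: Im(Z) = 412.2 ⇒ lagging (phase φ = 36.4°).

PF = 0.8054 (lagging, φ = 36.4°)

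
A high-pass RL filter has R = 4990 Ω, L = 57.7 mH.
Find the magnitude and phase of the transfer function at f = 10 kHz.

Step 1 — Angular frequency: ω = 2π·1e+04 = 6.283e+04 rad/s.
Step 2 — Transfer function: H(jω) = jωL/(R + jωL).
Step 3 — Numerator jωL = j·3625; denominator R + jωL = 4990 + j3625.
Step 4 — H = 0.3455 + j0.4755.
Step 5 — Magnitude: |H| = 0.5878 (-4.6 dB); phase: φ = 54.0°.

|H| = 0.5878 (-4.6 dB), φ = 54.0°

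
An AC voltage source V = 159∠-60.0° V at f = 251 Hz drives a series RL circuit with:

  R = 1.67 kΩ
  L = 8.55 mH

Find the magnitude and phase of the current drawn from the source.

Step 1 — Angular frequency: ω = 2π·f = 2π·251 = 1577 rad/s.
Step 2 — Component impedances:
  R: Z = R = 1670 Ω
  L: Z = jωL = j·1577·0.00855 = 0 + j13.48 Ω
Step 3 — Series combination: Z_total = R + L = 1670 + j13.48 Ω = 1670∠0.5° Ω.
Step 4 — Source phasor: V = 159∠-60.0° V = 79.5 - j137.7 V.
Step 5 — Ohm's law: I = V / Z_total = (79.5 - j137.7) / (1670 + j13.48) = 0.04694 - j0.08283 A.
Step 6 — Convert to polar: |I| = 0.09521 A, ∠I = -60.5°.

I = 0.09521∠-60.5° A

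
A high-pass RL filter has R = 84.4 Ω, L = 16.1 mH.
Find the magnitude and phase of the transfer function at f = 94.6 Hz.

Step 1 — Angular frequency: ω = 2π·94.6 = 594.4 rad/s.
Step 2 — Transfer function: H(jω) = jωL/(R + jωL).
Step 3 — Numerator jωL = j·9.57; denominator R + jωL = 84.4 + j9.57.
Step 4 — H = 0.01269 + j0.1119.
Step 5 — Magnitude: |H| = 0.1127 (-19.0 dB); phase: φ = 83.5°.

|H| = 0.1127 (-19.0 dB), φ = 83.5°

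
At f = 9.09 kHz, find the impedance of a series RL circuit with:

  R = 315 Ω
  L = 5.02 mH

Step 1 — Angular frequency: ω = 2π·f = 2π·9090 = 5.711e+04 rad/s.
Step 2 — Component impedances:
  R: Z = R = 315 Ω
  L: Z = jωL = j·5.711e+04·0.00502 = 0 + j286.7 Ω
Step 3 — Series combination: Z_total = R + L = 315 + j286.7 Ω = 425.9∠42.3° Ω.

Z = 315 + j286.7 Ω = 425.9∠42.3° Ω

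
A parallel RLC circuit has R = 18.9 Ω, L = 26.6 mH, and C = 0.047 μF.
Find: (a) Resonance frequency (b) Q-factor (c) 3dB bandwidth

Step 1 — Resonance: ω₀ = 1/√(LC) = 1/√(0.0266·4.7e-08) = 2.828e+04 rad/s.
Step 2 — f₀ = ω₀/(2π) = 4501 Hz.
Step 3 — Parallel Q: Q = R/(ω₀L) = 18.9/(2.828e+04·0.0266) = 0.02512.
Step 4 — Bandwidth: Δω = ω₀/Q = 1.126e+06 rad/s; BW = Δω/(2π) = 1.792e+05 Hz.

(a) f₀ = 4501 Hz  (b) Q = 0.02512  (c) BW = 1.792e+05 Hz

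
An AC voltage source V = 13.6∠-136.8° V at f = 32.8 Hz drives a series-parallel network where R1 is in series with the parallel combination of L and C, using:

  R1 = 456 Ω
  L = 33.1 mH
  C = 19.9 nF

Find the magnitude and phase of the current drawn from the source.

Step 1 — Angular frequency: ω = 2π·f = 2π·32.8 = 206.1 rad/s.
Step 2 — Component impedances:
  R1: Z = R = 456 Ω
  L: Z = jωL = j·206.1·0.0331 = 0 + j6.822 Ω
  C: Z = 1/(jωC) = -j/(ω·C) = 0 - j2.438e+05 Ω
Step 3 — Parallel branch: L || C = 1/(1/L + 1/C) = 0 + j6.822 Ω.
Step 4 — Series with R1: Z_total = R1 + (L || C) = 456 + j6.822 Ω = 456.1∠0.9° Ω.
Step 5 — Source phasor: V = 13.6∠-136.8° V = -9.914 - j9.31 V.
Step 6 — Ohm's law: I = V / Z_total = (-9.914 - j9.31) / (456 + j6.822) = -0.02204 - j0.02009 A.
Step 7 — Convert to polar: |I| = 0.02982 A, ∠I = -137.7°.

I = 0.02982∠-137.7° A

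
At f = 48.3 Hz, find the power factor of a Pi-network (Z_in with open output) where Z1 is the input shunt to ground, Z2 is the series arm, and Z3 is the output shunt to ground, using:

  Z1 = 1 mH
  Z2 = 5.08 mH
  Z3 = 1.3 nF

Step 1 — Angular frequency: ω = 2π·f = 2π·48.3 = 303.5 rad/s.
Step 2 — Component impedances:
  Z1: Z = jωL = j·303.5·0.001 = 0 + j0.3035 Ω
  Z2: Z = jωL = j·303.5·0.00508 = 0 + j1.542 Ω
  Z3: Z = 1/(jωC) = -j/(ω·C) = 0 - j2.535e+06 Ω
Step 3 — With open output, the series arm Z2 and the output shunt Z3 appear in series to ground: Z2 + Z3 = 0 - j2.535e+06 Ω.
Step 4 — Parallel with input shunt Z1: Z_in = Z1 || (Z2 + Z3) = 0 + j0.3035 Ω = 0.3035∠90.0° Ω.
Step 5 — Power factor: PF = cos(φ) = Re(Z)/|Z| = -0/0.3035 = -0.
Step 6 — Type: Im(Z) = 0.3035 ⇒ lagging (phase φ = 90.0°).

PF = -0 (lagging, φ = 90.0°)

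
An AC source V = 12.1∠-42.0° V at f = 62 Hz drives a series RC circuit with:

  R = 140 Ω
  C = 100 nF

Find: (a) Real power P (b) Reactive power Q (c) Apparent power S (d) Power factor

Step 1 — Angular frequency: ω = 2π·f = 2π·62 = 389.6 rad/s.
Step 2 — Component impedances:
  R: Z = R = 140 Ω
  C: Z = 1/(jωC) = -j/(ω·C) = 0 - j2.567e+04 Ω
Step 3 — Series combination: Z_total = R + C = 140 - j2.567e+04 Ω = 2.567e+04∠-89.7° Ω.
Step 4 — Source phasor: V = 12.1∠-42.0° V = 8.992 - j8.096 V.
Step 5 — Current: I = V / Z = 0.0003173 + j0.0003486 A = 0.0004714∠47.7° A.
Step 6 — Complex power: S = V·I* = 3.11e-05 - j0.005703 VA.
Step 7 — Real power: P = Re(S) = 3.11e-05 W.
Step 8 — Reactive power: Q = Im(S) = -0.005703 VAR.
Step 9 — Apparent power: |S| = 0.005703 VA.
Step 10 — Power factor: PF = P/|S| = 0.005454 (leading).

(a) P = 3.11e-05 W  (b) Q = -0.005703 VAR  (c) S = 0.005703 VA  (d) PF = 0.005454 (leading)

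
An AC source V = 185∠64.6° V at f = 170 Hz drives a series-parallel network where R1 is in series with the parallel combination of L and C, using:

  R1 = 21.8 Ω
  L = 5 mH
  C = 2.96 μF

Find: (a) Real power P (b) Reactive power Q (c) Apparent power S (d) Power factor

Step 1 — Angular frequency: ω = 2π·f = 2π·170 = 1068 rad/s.
Step 2 — Component impedances:
  R1: Z = R = 21.8 Ω
  L: Z = jωL = j·1068·0.005 = 0 + j5.341 Ω
  C: Z = 1/(jωC) = -j/(ω·C) = 0 - j316.3 Ω
Step 3 — Parallel branch: L || C = 1/(1/L + 1/C) = 0 + j5.432 Ω.
Step 4 — Series with R1: Z_total = R1 + (L || C) = 21.8 + j5.432 Ω = 22.47∠14.0° Ω.
Step 5 — Source phasor: V = 185∠64.6° V = 79.35 + j167.1 V.
Step 6 — Current: I = V / Z = 5.226 + j6.364 A = 8.234∠50.6° A.
Step 7 — Complex power: S = V·I* = 1478 + j368.4 VA.
Step 8 — Real power: P = Re(S) = 1478 W.
Step 9 — Reactive power: Q = Im(S) = 368.4 VAR.
Step 10 — Apparent power: |S| = 1523 VA.
Step 11 — Power factor: PF = P/|S| = 0.9703 (lagging).

(a) P = 1478 W  (b) Q = 368.4 VAR  (c) S = 1523 VA  (d) PF = 0.9703 (lagging)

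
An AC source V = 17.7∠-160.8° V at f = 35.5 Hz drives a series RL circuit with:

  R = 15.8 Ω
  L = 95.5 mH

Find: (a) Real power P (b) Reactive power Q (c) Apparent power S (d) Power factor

Step 1 — Angular frequency: ω = 2π·f = 2π·35.5 = 223.1 rad/s.
Step 2 — Component impedances:
  R: Z = R = 15.8 Ω
  L: Z = jωL = j·223.1·0.0955 = 0 + j21.3 Ω
Step 3 — Series combination: Z_total = R + L = 15.8 + j21.3 Ω = 26.52∠53.4° Ω.
Step 4 — Source phasor: V = 17.7∠-160.8° V = -16.72 - j5.821 V.
Step 5 — Current: I = V / Z = -0.5518 + j0.3755 A = 0.6674∠145.8° A.
Step 6 — Complex power: S = V·I* = 7.037 + j9.488 VA.
Step 7 — Real power: P = Re(S) = 7.037 W.
Step 8 — Reactive power: Q = Im(S) = 9.488 VAR.
Step 9 — Apparent power: |S| = 11.81 VA.
Step 10 — Power factor: PF = P/|S| = 0.5957 (lagging).

(a) P = 7.037 W  (b) Q = 9.488 VAR  (c) S = 11.81 VA  (d) PF = 0.5957 (lagging)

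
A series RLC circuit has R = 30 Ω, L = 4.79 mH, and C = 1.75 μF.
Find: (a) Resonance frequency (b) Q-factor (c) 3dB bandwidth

Step 1 — Resonance condition Im(Z)=0 gives ω₀ = 1/√(LC).
Step 2 — ω₀ = 1/√(0.00479·1.75e-06) = 1.092e+04 rad/s.
Step 3 — f₀ = ω₀/(2π) = 1738 Hz.
Step 4 — Series Q: Q = ω₀L/R = 1.092e+04·0.00479/30 = 1.744.
Step 5 — 3dB bandwidth: Δω = ω₀/Q = 6263 rad/s; BW = Δω/(2π) = 996.8 Hz.

(a) f₀ = 1738 Hz  (b) Q = 1.744  (c) BW = 996.8 Hz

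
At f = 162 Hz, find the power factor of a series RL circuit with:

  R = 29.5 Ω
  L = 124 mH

Step 1 — Angular frequency: ω = 2π·f = 2π·162 = 1018 rad/s.
Step 2 — Component impedances:
  R: Z = R = 29.5 Ω
  L: Z = jωL = j·1018·0.124 = 0 + j126.2 Ω
Step 3 — Series combination: Z_total = R + L = 29.5 + j126.2 Ω = 129.6∠76.8° Ω.
Step 4 — Power factor: PF = cos(φ) = Re(Z)/|Z| = 29.5/129.6 = 0.2276.
Step 5 — Type: Im(Z) = 126.2 ⇒ lagging (phase φ = 76.8°).

PF = 0.2276 (lagging, φ = 76.8°)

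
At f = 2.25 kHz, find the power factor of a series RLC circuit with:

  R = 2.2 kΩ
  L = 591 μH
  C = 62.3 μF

Step 1 — Angular frequency: ω = 2π·f = 2π·2250 = 1.414e+04 rad/s.
Step 2 — Component impedances:
  R: Z = R = 2200 Ω
  L: Z = jωL = j·1.414e+04·0.000591 = 0 + j8.355 Ω
  C: Z = 1/(jωC) = -j/(ω·C) = 0 - j1.135 Ω
Step 3 — Series combination: Z_total = R + L + C = 2200 + j7.22 Ω = 2200∠0.2° Ω.
Step 4 — Power factor: PF = cos(φ) = Re(Z)/|Z| = 2200/2200 = 1.
Step 5 — Type: Im(Z) = 7.22 ⇒ lagging (phase φ = 0.2°).

PF = 1 (lagging, φ = 0.2°)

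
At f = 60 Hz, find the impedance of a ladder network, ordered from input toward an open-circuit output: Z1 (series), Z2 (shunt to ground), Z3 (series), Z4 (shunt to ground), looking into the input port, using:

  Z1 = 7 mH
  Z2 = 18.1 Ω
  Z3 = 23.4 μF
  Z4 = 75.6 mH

Step 1 — Angular frequency: ω = 2π·f = 2π·60 = 377 rad/s.
Step 2 — Component impedances:
  Z1: Z = jωL = j·377·0.007 = 0 + j2.639 Ω
  Z2: Z = R = 18.1 Ω
  Z3: Z = 1/(jωC) = -j/(ω·C) = 0 - j113.4 Ω
  Z4: Z = jωL = j·377·0.0756 = 0 + j28.5 Ω
Step 3 — Ladder network (open output): work backward from the far end, alternating series and parallel combinations. Z_in = 17.31 - j1.054 Ω = 17.34∠-3.5° Ω.

Z = 17.31 - j1.054 Ω = 17.34∠-3.5° Ω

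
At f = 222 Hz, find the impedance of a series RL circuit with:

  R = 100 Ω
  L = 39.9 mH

Step 1 — Angular frequency: ω = 2π·f = 2π·222 = 1395 rad/s.
Step 2 — Component impedances:
  R: Z = R = 100 Ω
  L: Z = jωL = j·1395·0.0399 = 0 + j55.66 Ω
Step 3 — Series combination: Z_total = R + L = 100 + j55.66 Ω = 114.4∠29.1° Ω.

Z = 100 + j55.66 Ω = 114.4∠29.1° Ω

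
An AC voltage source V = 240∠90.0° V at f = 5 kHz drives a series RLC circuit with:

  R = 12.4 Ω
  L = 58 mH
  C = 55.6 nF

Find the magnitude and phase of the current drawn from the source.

Step 1 — Angular frequency: ω = 2π·f = 2π·5000 = 3.142e+04 rad/s.
Step 2 — Component impedances:
  R: Z = R = 12.4 Ω
  L: Z = jωL = j·3.142e+04·0.058 = 0 + j1822 Ω
  C: Z = 1/(jωC) = -j/(ω·C) = 0 - j572.5 Ω
Step 3 — Series combination: Z_total = R + L + C = 12.4 + j1250 Ω = 1250∠89.4° Ω.
Step 4 — Source phasor: V = 240∠90.0° V = 0 + j240 V.
Step 5 — Ohm's law: I = V / Z_total = (0 + j240) / (12.4 + j1250) = 0.192 + j0.001906 A.
Step 6 — Convert to polar: |I| = 0.192 A, ∠I = 0.6°.

I = 0.192∠0.6° A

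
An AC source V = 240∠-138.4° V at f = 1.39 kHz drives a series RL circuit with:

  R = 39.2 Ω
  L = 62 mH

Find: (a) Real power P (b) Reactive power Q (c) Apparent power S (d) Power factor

Step 1 — Angular frequency: ω = 2π·f = 2π·1390 = 8734 rad/s.
Step 2 — Component impedances:
  R: Z = R = 39.2 Ω
  L: Z = jωL = j·8734·0.062 = 0 + j541.5 Ω
Step 3 — Series combination: Z_total = R + L = 39.2 + j541.5 Ω = 542.9∠85.9° Ω.
Step 4 — Source phasor: V = 240∠-138.4° V = -179.5 - j159.3 V.
Step 5 — Current: I = V / Z = -0.3166 + j0.3085 A = 0.4421∠135.7° A.
Step 6 — Complex power: S = V·I* = 7.661 + j105.8 VA.
Step 7 — Real power: P = Re(S) = 7.661 W.
Step 8 — Reactive power: Q = Im(S) = 105.8 VAR.
Step 9 — Apparent power: |S| = 106.1 VA.
Step 10 — Power factor: PF = P/|S| = 0.0722 (lagging).

(a) P = 7.661 W  (b) Q = 105.8 VAR  (c) S = 106.1 VA  (d) PF = 0.0722 (lagging)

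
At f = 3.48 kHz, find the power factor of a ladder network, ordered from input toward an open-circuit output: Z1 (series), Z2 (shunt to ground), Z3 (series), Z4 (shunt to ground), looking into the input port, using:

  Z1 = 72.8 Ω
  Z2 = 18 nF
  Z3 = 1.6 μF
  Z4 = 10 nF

Step 1 — Angular frequency: ω = 2π·f = 2π·3480 = 2.187e+04 rad/s.
Step 2 — Component impedances:
  Z1: Z = R = 72.8 Ω
  Z2: Z = 1/(jωC) = -j/(ω·C) = 0 - j2541 Ω
  Z3: Z = 1/(jωC) = -j/(ω·C) = 0 - j28.58 Ω
  Z4: Z = 1/(jωC) = -j/(ω·C) = 0 - j4573 Ω
Step 3 — Ladder network (open output): work backward from the far end, alternating series and parallel combinations. Z_in = 72.8 - j1637 Ω = 1639∠-87.5° Ω.
Step 4 — Power factor: PF = cos(φ) = Re(Z)/|Z| = 72.8/1638.6 = 0.04443.
Step 5 — Type: Im(Z) = -1637 ⇒ leading (phase φ = -87.5°).

PF = 0.04443 (leading, φ = -87.5°)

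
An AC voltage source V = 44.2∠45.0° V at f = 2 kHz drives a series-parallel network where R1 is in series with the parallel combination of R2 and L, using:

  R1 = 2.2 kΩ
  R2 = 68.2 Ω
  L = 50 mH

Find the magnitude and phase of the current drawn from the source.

Step 1 — Angular frequency: ω = 2π·f = 2π·2000 = 1.257e+04 rad/s.
Step 2 — Component impedances:
  R1: Z = R = 2200 Ω
  R2: Z = R = 68.2 Ω
  L: Z = jωL = j·1.257e+04·0.05 = 0 + j628.3 Ω
Step 3 — Parallel branch: R2 || L = 1/(1/R2 + 1/L) = 67.41 + j7.316 Ω.
Step 4 — Series with R1: Z_total = R1 + (R2 || L) = 2267 + j7.316 Ω = 2267∠0.2° Ω.
Step 5 — Source phasor: V = 44.2∠45.0° V = 31.25 + j31.25 V.
Step 6 — Ohm's law: I = V / Z_total = (31.25 + j31.25) / (2267 + j7.316) = 0.01383 + j0.01374 A.
Step 7 — Convert to polar: |I| = 0.01949 A, ∠I = 44.8°.

I = 0.01949∠44.8° A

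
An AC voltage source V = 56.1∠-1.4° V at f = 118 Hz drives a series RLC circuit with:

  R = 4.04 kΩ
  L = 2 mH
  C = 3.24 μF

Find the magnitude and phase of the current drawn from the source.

Step 1 — Angular frequency: ω = 2π·f = 2π·118 = 741.4 rad/s.
Step 2 — Component impedances:
  R: Z = R = 4040 Ω
  L: Z = jωL = j·741.4·0.002 = 0 + j1.483 Ω
  C: Z = 1/(jωC) = -j/(ω·C) = 0 - j416.3 Ω
Step 3 — Series combination: Z_total = R + L + C = 4040 - j414.8 Ω = 4061∠-5.9° Ω.
Step 4 — Source phasor: V = 56.1∠-1.4° V = 56.08 - j1.371 V.
Step 5 — Ohm's law: I = V / Z_total = (56.08 - j1.371) / (4040 - j414.8) = 0.01377 + j0.001075 A.
Step 6 — Convert to polar: |I| = 0.01381 A, ∠I = 4.5°.

I = 0.01381∠4.5° A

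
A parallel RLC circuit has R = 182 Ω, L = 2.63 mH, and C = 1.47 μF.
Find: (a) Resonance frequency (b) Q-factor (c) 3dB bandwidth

Step 1 — Resonance: ω₀ = 1/√(LC) = 1/√(0.00263·1.47e-06) = 1.608e+04 rad/s.
Step 2 — f₀ = ω₀/(2π) = 2560 Hz.
Step 3 — Parallel Q: Q = R/(ω₀L) = 182/(1.608e+04·0.00263) = 4.303.
Step 4 — Bandwidth: Δω = ω₀/Q = 3738 rad/s; BW = Δω/(2π) = 594.9 Hz.

(a) f₀ = 2560 Hz  (b) Q = 4.303  (c) BW = 594.9 Hz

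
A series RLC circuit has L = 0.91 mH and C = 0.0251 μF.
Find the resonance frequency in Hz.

Step 1 — Resonance condition Im(Z)=0 gives ω₀ = 1/√(LC).
Step 2 — ω₀ = 1/√(0.00091·2.51e-08) = 2.092e+05 rad/s.
Step 3 — f₀ = ω₀/(2π) = 3.33e+04 Hz.

f₀ = 3.33e+04 Hz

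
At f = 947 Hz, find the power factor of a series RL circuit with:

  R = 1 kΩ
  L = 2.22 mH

Step 1 — Angular frequency: ω = 2π·f = 2π·947 = 5950 rad/s.
Step 2 — Component impedances:
  R: Z = R = 1000 Ω
  L: Z = jωL = j·5950·0.00222 = 0 + j13.21 Ω
Step 3 — Series combination: Z_total = R + L = 1000 + j13.21 Ω = 1000∠0.8° Ω.
Step 4 — Power factor: PF = cos(φ) = Re(Z)/|Z| = 1000/1000.1 = 0.9999.
Step 5 — Type: Im(Z) = 13.21 ⇒ lagging (phase φ = 0.8°).

PF = 0.9999 (lagging, φ = 0.8°)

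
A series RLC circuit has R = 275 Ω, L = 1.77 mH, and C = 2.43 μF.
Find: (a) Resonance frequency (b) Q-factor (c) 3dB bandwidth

Step 1 — Resonance: ω₀ = 1/√(LC) = 1/√(0.00177·2.43e-06) = 1.525e+04 rad/s.
Step 2 — f₀ = ω₀/(2π) = 2427 Hz.
Step 3 — Series Q: Q = ω₀L/R = 1.525e+04·0.00177/275 = 0.09814.
Step 4 — Bandwidth: Δω = ω₀/Q = 1.554e+05 rad/s; BW = Δω/(2π) = 2.473e+04 Hz.

(a) f₀ = 2427 Hz  (b) Q = 0.09814  (c) BW = 2.473e+04 Hz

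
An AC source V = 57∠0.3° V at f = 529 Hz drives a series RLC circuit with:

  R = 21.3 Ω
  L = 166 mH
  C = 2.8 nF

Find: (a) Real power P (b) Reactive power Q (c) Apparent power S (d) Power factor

Step 1 — Angular frequency: ω = 2π·f = 2π·529 = 3324 rad/s.
Step 2 — Component impedances:
  R: Z = R = 21.3 Ω
  L: Z = jωL = j·3324·0.166 = 0 + j551.8 Ω
  C: Z = 1/(jωC) = -j/(ω·C) = 0 - j1.075e+05 Ω
Step 3 — Series combination: Z_total = R + L + C = 21.3 - j1.069e+05 Ω = 1.069e+05∠-90.0° Ω.
Step 4 — Source phasor: V = 57∠0.3° V = 57 + j0.2984 V.
Step 5 — Current: I = V / Z = -2.686e-06 + j0.0005332 A = 0.0005332∠90.3° A.
Step 6 — Complex power: S = V·I* = 6.056e-06 - j0.03039 VA.
Step 7 — Real power: P = Re(S) = 6.056e-06 W.
Step 8 — Reactive power: Q = Im(S) = -0.03039 VAR.
Step 9 — Apparent power: |S| = 0.03039 VA.
Step 10 — Power factor: PF = P/|S| = 0.0001993 (leading).

(a) P = 6.056e-06 W  (b) Q = -0.03039 VAR  (c) S = 0.03039 VA  (d) PF = 0.0001993 (leading)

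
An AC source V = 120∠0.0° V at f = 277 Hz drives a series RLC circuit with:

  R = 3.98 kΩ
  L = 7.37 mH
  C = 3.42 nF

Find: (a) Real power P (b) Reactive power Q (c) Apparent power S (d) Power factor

Step 1 — Angular frequency: ω = 2π·f = 2π·277 = 1740 rad/s.
Step 2 — Component impedances:
  R: Z = R = 3980 Ω
  L: Z = jωL = j·1740·0.00737 = 0 + j12.83 Ω
  C: Z = 1/(jωC) = -j/(ω·C) = 0 - j1.68e+05 Ω
Step 3 — Series combination: Z_total = R + L + C = 3980 - j1.68e+05 Ω = 1.68e+05∠-88.6° Ω.
Step 4 — Source phasor: V = 120∠0.0° V = 120 V.
Step 5 — Current: I = V / Z = 1.691e-05 + j0.0007139 A = 0.0007141∠88.6° A.
Step 6 — Complex power: S = V·I* = 0.00203 - j0.08567 VA.
Step 7 — Real power: P = Re(S) = 0.00203 W.
Step 8 — Reactive power: Q = Im(S) = -0.08567 VAR.
Step 9 — Apparent power: |S| = 0.0857 VA.
Step 10 — Power factor: PF = P/|S| = 0.02369 (leading).

(a) P = 0.00203 W  (b) Q = -0.08567 VAR  (c) S = 0.0857 VA  (d) PF = 0.02369 (leading)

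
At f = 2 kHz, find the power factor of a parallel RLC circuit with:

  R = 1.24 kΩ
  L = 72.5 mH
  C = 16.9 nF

Step 1 — Angular frequency: ω = 2π·f = 2π·2000 = 1.257e+04 rad/s.
Step 2 — Component impedances:
  R: Z = R = 1240 Ω
  L: Z = jωL = j·1.257e+04·0.0725 = 0 + j911.1 Ω
  C: Z = 1/(jωC) = -j/(ω·C) = 0 - j4709 Ω
Step 3 — Parallel combination: 1/Z_total = 1/R + 1/L + 1/C; Z_total = 562.4 + j617.3 Ω = 835.1∠47.7° Ω.
Step 4 — Power factor: PF = cos(φ) = Re(Z)/|Z| = 562.37/835.07 = 0.6734.
Step 5 — Type: Im(Z) = 617.3 ⇒ lagging (phase φ = 47.7°).

PF = 0.6734 (lagging, φ = 47.7°)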